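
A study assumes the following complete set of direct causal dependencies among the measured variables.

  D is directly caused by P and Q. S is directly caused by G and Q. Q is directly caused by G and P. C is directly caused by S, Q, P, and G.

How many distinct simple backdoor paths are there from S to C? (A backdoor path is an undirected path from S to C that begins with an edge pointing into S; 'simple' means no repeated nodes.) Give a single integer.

A backdoor path from S to C is any simple undirected path whose first edge points into S (i.e. leaves S via a parent).
Parents of S: {G, Q}.
Enumerating:
  P1: S <- G -> Q <- P -> C
  P2: S <- G -> Q -> D <- P -> C
  P3: S <- G -> Q -> C
  P4: S <- G -> C
  P5: S <- Q <- P -> C
  P6: S <- Q <- G -> C
  P7: S <- Q -> D <- P -> C
  P8: S <- Q -> C
That exhausts the simple backdoor paths. Count: 8.

8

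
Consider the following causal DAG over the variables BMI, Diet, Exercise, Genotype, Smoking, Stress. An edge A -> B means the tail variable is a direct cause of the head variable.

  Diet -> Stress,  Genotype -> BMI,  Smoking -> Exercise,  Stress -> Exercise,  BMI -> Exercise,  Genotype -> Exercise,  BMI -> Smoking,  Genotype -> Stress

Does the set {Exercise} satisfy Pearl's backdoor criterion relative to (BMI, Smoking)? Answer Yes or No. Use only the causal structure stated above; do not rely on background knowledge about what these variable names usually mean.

Backdoor paths from BMI to Smoking (paths whose first edge points into BMI):
  P1: BMI <- Genotype -> Stress -> Exercise <- Smoking
  P2: BMI <- Genotype -> Exercise <- Smoking
Condition 1 (no descendant of BMI in the set): FAILS — Exercise is a descendant of BMI.
Condition 2 (every backdoor path blocked by {Exercise}):
  P1: open — collider(s) Exercise are conditioned on (or have a conditioned descendant) and no non-collider on the path is in the set.
  P2: open — collider(s) Exercise are conditioned on (or have a conditioned descendant) and no non-collider on the path is in the set.
{Exercise} does not satisfy the backdoor criterion.

No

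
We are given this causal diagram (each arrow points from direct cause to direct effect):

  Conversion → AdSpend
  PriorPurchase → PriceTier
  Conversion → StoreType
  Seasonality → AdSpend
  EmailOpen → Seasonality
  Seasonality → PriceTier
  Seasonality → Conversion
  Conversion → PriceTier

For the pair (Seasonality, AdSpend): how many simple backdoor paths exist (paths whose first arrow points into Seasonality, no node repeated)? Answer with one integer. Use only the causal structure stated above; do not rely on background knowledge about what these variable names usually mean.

0

A backdoor path from Seasonality to AdSpend is any simple undirected path whose first edge points into Seasonality (i.e. leaves Seasonality via a parent).
Parents of Seasonality: {EmailOpen}.
No simple path from any parent of Seasonality reaches AdSpend without revisiting Seasonality, so there are no backdoor paths.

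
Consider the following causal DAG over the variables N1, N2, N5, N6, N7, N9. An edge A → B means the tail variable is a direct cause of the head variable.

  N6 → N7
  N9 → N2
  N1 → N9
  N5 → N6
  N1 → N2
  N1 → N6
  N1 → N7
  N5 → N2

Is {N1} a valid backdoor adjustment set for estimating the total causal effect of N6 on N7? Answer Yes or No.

Backdoor paths from N6 to N7 (paths whose first edge points into N6):
  P1: N6 <- N5 -> N2 <- N1 -> N7
  P2: N6 <- N5 -> N2 <- N9 <- N1 -> N7
  P3: N6 <- N1 -> N7
Condition 1 (no descendant of N6 in the set): holds — descendants of N6 are {N7}; none are in {N1}.
Condition 2 (every backdoor path blocked by {N1}):
  P1: blocked at collider N2 (neither it nor any descendant is in the conditioning set).
  P2: blocked at collider N2 (neither it nor any descendant is in the conditioning set).
  P3: blocked at fork node N1 ∈ conditioning set.
{N1} satisfies the backdoor criterion.

Yes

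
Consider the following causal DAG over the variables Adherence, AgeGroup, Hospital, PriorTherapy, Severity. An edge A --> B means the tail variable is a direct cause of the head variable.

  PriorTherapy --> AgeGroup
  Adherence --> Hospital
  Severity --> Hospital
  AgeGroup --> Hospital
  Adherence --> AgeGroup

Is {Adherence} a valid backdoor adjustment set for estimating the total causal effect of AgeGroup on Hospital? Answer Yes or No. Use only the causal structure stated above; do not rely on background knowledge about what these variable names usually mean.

Yes

Backdoor paths from AgeGroup to Hospital (paths whose first edge points into AgeGroup):
  P1: AgeGroup <- Adherence -> Hospital
Condition 1 (no descendant of AgeGroup in the set): holds — descendants of AgeGroup are {Hospital}; none are in {Adherence}.
Condition 2 (every backdoor path blocked by {Adherence}):
  P1: blocked at fork node Adherence ∈ conditioning set.
{Adherence} satisfies the backdoor criterion.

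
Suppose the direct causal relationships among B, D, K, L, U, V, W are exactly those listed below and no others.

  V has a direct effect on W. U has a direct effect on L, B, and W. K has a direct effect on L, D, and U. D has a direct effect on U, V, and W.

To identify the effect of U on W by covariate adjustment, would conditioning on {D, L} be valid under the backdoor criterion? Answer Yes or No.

No

Backdoor paths from U to W (paths whose first edge points into U):
  P1: U <- K -> D -> V -> W
  P2: U <- K -> D -> W
  P3: U <- D -> V -> W
  P4: U <- D -> W
Condition 1 (no descendant of U in the set): FAILS — L is a descendant of U.
Condition 2 (every backdoor path blocked by {D, L}):
  P1: blocked at chain node D ∈ conditioning set.
  P2: blocked at chain node D ∈ conditioning set.
  P3: blocked at fork node D ∈ conditioning set.
  P4: blocked at fork node D ∈ conditioning set.
{D, L} does not satisfy the backdoor criterion.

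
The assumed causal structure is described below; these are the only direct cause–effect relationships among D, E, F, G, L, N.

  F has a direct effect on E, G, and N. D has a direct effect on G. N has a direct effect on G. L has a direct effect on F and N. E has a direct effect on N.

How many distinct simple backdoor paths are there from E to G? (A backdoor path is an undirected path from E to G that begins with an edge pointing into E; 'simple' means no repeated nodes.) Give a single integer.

A backdoor path from E to G is any simple undirected path whose first edge points into E (i.e. leaves E via a parent).
Parents of E: {F}.
Enumerating:
  P1: E <- F <- L -> N -> G
  P2: E <- F -> N -> G
  P3: E <- F -> G
That exhausts the simple backdoor paths. Count: 3.

3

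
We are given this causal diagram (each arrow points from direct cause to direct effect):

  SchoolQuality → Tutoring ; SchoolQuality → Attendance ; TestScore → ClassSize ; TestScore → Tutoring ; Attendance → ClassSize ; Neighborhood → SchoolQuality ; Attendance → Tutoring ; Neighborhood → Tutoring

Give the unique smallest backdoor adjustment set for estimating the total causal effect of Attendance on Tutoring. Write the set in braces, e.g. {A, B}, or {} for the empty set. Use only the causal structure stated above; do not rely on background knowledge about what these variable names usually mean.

Variables eligible for adjustment (non-descendants of Attendance, excluding Attendance and Tutoring): {Neighborhood, SchoolQuality, TestScore}.
Backdoor paths from Attendance to Tutoring:
  P1: Attendance <- SchoolQuality <- Neighborhood -> Tutoring
  P2: Attendance <- SchoolQuality -> Tutoring
The empty set is not sufficient: P1 (Attendance <- SchoolQuality <- Neighborhood -> Tutoring) has no collider blocking it and no conditioned non-collider, so it is open.
Try {SchoolQuality}:
  P1: blocked at chain node SchoolQuality ∈ conditioning set.
  P2: blocked at fork node SchoolQuality ∈ conditioning set.
{SchoolQuality} contains no descendant of Attendance and blocks every backdoor path.
No other singleton works — e.g. {Neighborhood} leaves P2 open — so {SchoolQuality} is the unique smallest valid adjustment set.

{SchoolQuality}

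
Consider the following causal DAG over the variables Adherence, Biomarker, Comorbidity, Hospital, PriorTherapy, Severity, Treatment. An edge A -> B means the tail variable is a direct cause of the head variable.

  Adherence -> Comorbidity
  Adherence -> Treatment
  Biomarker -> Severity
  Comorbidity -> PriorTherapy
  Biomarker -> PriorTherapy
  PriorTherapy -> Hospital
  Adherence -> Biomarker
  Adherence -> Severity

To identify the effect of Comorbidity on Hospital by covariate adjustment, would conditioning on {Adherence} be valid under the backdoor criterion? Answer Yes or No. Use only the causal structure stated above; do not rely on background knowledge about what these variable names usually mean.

Yes

Backdoor paths from Comorbidity to Hospital (paths whose first edge points into Comorbidity):
  P1: Comorbidity <- Adherence -> Biomarker -> PriorTherapy -> Hospital
  P2: Comorbidity <- Adherence -> Severity <- Biomarker -> PriorTherapy -> Hospital
Condition 1 (no descendant of Comorbidity in the set): holds — descendants of Comorbidity are {Hospital, PriorTherapy}; none are in {Adherence}.
Condition 2 (every backdoor path blocked by {Adherence}):
  P1: blocked at fork node Adherence ∈ conditioning set.
  P2: blocked at fork node Adherence ∈ conditioning set.
{Adherence} satisfies the backdoor criterion.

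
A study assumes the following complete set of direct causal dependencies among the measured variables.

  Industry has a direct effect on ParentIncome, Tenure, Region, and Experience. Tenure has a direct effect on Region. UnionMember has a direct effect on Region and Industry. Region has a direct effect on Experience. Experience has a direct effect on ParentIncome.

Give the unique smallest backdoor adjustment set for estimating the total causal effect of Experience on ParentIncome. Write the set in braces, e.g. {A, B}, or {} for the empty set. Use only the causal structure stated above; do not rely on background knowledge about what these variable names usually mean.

{Industry}

Variables eligible for adjustment (non-descendants of Experience, excluding Experience and ParentIncome): {Industry, Region, Tenure, UnionMember}.
Backdoor paths from Experience to ParentIncome:
  P1: Experience <- Industry -> ParentIncome
  P2: Experience <- Region <- UnionMember -> Industry -> ParentIncome
  P3: Experience <- Region <- Industry -> ParentIncome
  P4: Experience <- Region <- Tenure <- Industry -> ParentIncome
The empty set is not sufficient: P1 (Experience <- Industry -> ParentIncome) has no collider blocking it and no conditioned non-collider, so it is open.
Try {Industry}:
  P1: blocked at fork node Industry ∈ conditioning set.
  P2: blocked at chain node Industry ∈ conditioning set.
  P3: blocked at fork node Industry ∈ conditioning set.
  P4: blocked at fork node Industry ∈ conditioning set.
{Industry} contains no descendant of Experience and blocks every backdoor path.
No other singleton works — e.g. {UnionMember} leaves P1 open — so {Industry} is the unique smallest valid adjustment set.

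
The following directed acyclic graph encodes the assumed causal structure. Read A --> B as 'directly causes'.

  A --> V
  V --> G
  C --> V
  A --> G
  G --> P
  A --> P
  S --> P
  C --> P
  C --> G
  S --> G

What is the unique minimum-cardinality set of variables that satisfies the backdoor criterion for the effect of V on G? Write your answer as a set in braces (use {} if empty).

Variables eligible for adjustment (non-descendants of V, excluding V and G): {A, C, S}.
Backdoor paths from V to G:
  P1: V <- C -> G
  P2: V <- C -> P <- A -> G
  P3: V <- C -> P <- S -> G
  P4: V <- C -> P <- G
  P5: V <- A -> G
  P6: V <- A -> P <- C -> G
  P7: V <- A -> P <- S -> G
  P8: V <- A -> P <- G
The empty set is not sufficient: P1 (V <- C -> G) has no collider blocking it and no conditioned non-collider, so it is open.
Try {A, C}:
  P1: blocked at fork node C ∈ conditioning set.
  P2: blocked at fork node C ∈ conditioning set.
  P3: blocked at fork node C ∈ conditioning set.
  P4: blocked at fork node C ∈ conditioning set.
  P5: blocked at fork node A ∈ conditioning set.
  P6: blocked at fork node A ∈ conditioning set.
  P7: blocked at fork node A ∈ conditioning set.
  P8: blocked at fork node A ∈ conditioning set.
{A, C} contains no descendant of V and blocks every backdoor path.
Every element of {A, C} is needed (dropping A leaves P5 open; dropping C leaves P1 open), so no proper subset is valid.
Among all size-2 subsets of the eligible variables, only {A, C} blocks every backdoor path, so it is the unique smallest valid adjustment set.

{A, C}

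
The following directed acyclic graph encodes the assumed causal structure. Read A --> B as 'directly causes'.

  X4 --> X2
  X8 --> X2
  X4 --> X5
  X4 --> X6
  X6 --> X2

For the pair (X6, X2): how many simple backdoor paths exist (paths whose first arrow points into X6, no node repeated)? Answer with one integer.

A backdoor path from X6 to X2 is any simple undirected path whose first edge points into X6 (i.e. leaves X6 via a parent).
Parents of X6: {X4}.
Enumerating:
  P1: X6 <- X4 -> X2
That exhausts the simple backdoor paths. Count: 1.

1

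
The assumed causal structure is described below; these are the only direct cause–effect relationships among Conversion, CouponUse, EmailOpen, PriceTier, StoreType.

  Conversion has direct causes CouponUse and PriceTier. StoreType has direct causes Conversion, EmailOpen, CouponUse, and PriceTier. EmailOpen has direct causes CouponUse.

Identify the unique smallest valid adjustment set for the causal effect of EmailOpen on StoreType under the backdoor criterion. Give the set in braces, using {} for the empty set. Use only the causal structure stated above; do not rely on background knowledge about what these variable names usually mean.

Variables eligible for adjustment (non-descendants of EmailOpen, excluding EmailOpen and StoreType): {Conversion, CouponUse, PriceTier}.
Backdoor paths from EmailOpen to StoreType:
  P1: EmailOpen <- CouponUse -> Conversion <- PriceTier -> StoreType
  P2: EmailOpen <- CouponUse -> Conversion -> StoreType
  P3: EmailOpen <- CouponUse -> StoreType
The empty set is not sufficient: P2 (EmailOpen <- CouponUse -> Conversion -> StoreType) has no collider blocking it and no conditioned non-collider, so it is open.
Try {CouponUse}:
  P1: blocked at fork node CouponUse ∈ conditioning set.
  P2: blocked at fork node CouponUse ∈ conditioning set.
  P3: blocked at fork node CouponUse ∈ conditioning set.
{CouponUse} contains no descendant of EmailOpen and blocks every backdoor path.
No other singleton works — e.g. {PriceTier} leaves P2 open — so {CouponUse} is the unique smallest valid adjustment set.

{CouponUse}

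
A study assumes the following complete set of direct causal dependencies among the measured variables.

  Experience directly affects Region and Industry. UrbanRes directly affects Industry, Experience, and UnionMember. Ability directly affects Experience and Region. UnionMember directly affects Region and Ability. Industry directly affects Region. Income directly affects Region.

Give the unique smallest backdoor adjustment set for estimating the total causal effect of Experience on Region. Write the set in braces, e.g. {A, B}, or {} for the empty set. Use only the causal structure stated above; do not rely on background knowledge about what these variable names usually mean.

{Ability, UrbanRes}

Variables eligible for adjustment (non-descendants of Experience, excluding Experience and Region): {Ability, Income, UnionMember, UrbanRes}.
Backdoor paths from Experience to Region:
  P1: Experience <- UrbanRes -> UnionMember -> Ability -> Region
  P2: Experience <- UrbanRes -> UnionMember -> Region
  P3: Experience <- UrbanRes -> Industry -> Region
  P4: Experience <- Ability <- UnionMember <- UrbanRes -> Industry -> Region
  P5: Experience <- Ability <- UnionMember -> Region
  P6: Experience <- Ability -> Region
The empty set is not sufficient: P1 (Experience <- UrbanRes -> UnionMember -> Ability -> Region) has no collider blocking it and no conditioned non-collider, so it is open.
Try {Ability, UrbanRes}:
  P1: blocked at fork node UrbanRes ∈ conditioning set.
  P2: blocked at fork node UrbanRes ∈ conditioning set.
  P3: blocked at fork node UrbanRes ∈ conditioning set.
  P4: blocked at chain node Ability ∈ conditioning set.
  P5: blocked at chain node Ability ∈ conditioning set.
  P6: blocked at fork node Ability ∈ conditioning set.
{Ability, UrbanRes} contains no descendant of Experience and blocks every backdoor path.
Every element of {Ability, UrbanRes} is needed (dropping Ability leaves P5 open; dropping UrbanRes leaves P2 open), so no proper subset is valid.
Among all size-2 subsets of the eligible variables, only {Ability, UrbanRes} blocks every backdoor path, so it is the unique smallest valid adjustment set.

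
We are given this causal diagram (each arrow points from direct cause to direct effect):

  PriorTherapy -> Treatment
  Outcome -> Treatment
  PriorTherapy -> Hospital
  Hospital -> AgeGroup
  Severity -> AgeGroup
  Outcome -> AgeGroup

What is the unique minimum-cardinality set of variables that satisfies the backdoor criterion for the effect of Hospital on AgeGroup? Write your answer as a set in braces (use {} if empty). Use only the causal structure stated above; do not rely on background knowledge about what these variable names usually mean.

Variables eligible for adjustment (non-descendants of Hospital, excluding Hospital and AgeGroup): {Outcome, PriorTherapy, Severity, Treatment}.
Backdoor paths from Hospital to AgeGroup:
  P1: Hospital <- PriorTherapy -> Treatment <- Outcome -> AgeGroup
Each backdoor path contains an unconditioned collider, so every path is already blocked with the empty conditioning set:
  P1: blocked at collider Treatment (neither it nor any descendant is in the conditioning set).
The empty set is therefore the unique smallest valid set.

{}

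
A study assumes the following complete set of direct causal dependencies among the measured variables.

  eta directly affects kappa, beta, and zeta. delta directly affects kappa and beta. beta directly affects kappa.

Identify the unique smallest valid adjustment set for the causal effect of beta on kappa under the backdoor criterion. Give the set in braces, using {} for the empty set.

{delta, eta}

Variables eligible for adjustment (non-descendants of beta, excluding beta and kappa): {delta, eta, zeta}.
Backdoor paths from beta to kappa:
  P1: beta <- delta -> kappa
  P2: beta <- eta -> kappa
The empty set is not sufficient: P1 (beta <- delta -> kappa) has no collider blocking it and no conditioned non-collider, so it is open.
Try {delta, eta}:
  P1: blocked at fork node delta ∈ conditioning set.
  P2: blocked at fork node eta ∈ conditioning set.
{delta, eta} contains no descendant of beta and blocks every backdoor path.
Every element of {delta, eta} is needed (dropping delta leaves P1 open; dropping eta leaves P2 open), so no proper subset is valid.
Among all size-2 subsets of the eligible variables, only {delta, eta} blocks every backdoor path, so it is the unique smallest valid adjustment set.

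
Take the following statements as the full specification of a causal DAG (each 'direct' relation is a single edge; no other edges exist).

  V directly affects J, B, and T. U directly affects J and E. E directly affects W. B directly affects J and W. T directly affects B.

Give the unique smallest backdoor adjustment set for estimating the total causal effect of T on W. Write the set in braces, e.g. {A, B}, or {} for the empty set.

Variables eligible for adjustment (non-descendants of T, excluding T and W): {E, U, V}.
Backdoor paths from T to W:
  P1: T <- V -> B -> W
  P2: T <- V -> B -> J <- U -> E -> W
  P3: T <- V -> J <- U -> E -> W
  P4: T <- V -> J <- B -> W
The empty set is not sufficient: P1 (T <- V -> B -> W) has no collider blocking it and no conditioned non-collider, so it is open.
Try {V}:
  P1: blocked at fork node V ∈ conditioning set.
  P2: blocked at fork node V ∈ conditioning set.
  P3: blocked at fork node V ∈ conditioning set.
  P4: blocked at fork node V ∈ conditioning set.
{V} contains no descendant of T and blocks every backdoor path.
No other singleton works — e.g. {U} leaves P1 open — so {V} is the unique smallest valid adjustment set.

{V}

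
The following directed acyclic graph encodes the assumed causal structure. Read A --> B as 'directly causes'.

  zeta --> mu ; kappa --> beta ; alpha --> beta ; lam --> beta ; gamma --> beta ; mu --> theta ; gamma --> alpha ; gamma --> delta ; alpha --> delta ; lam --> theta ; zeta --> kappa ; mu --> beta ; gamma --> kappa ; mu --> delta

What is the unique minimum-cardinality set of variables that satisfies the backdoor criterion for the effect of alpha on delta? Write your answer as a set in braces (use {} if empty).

Variables eligible for adjustment (non-descendants of alpha, excluding alpha and delta): {gamma, kappa, lam, mu, theta, zeta}.
Backdoor paths from alpha to delta:
  P1: alpha <- gamma -> kappa <- zeta -> mu -> delta
  P2: alpha <- gamma -> kappa -> beta <- lam -> theta <- mu -> delta
  P3: alpha <- gamma -> kappa -> beta <- mu -> delta
  P4: alpha <- gamma -> beta <- lam -> theta <- mu -> delta
  P5: alpha <- gamma -> beta <- kappa <- zeta -> mu -> delta
  P6: alpha <- gamma -> beta <- mu -> delta
  P7: alpha <- gamma -> delta
The empty set is not sufficient: P7 (alpha <- gamma -> delta) has no collider blocking it and no conditioned non-collider, so it is open.
Try {gamma}:
  P1: blocked at fork node gamma ∈ conditioning set.
  P2: blocked at fork node gamma ∈ conditioning set.
  P3: blocked at fork node gamma ∈ conditioning set.
  P4: blocked at fork node gamma ∈ conditioning set.
  P5: blocked at fork node gamma ∈ conditioning set.
  P6: blocked at fork node gamma ∈ conditioning set.
  P7: blocked at fork node gamma ∈ conditioning set.
{gamma} contains no descendant of alpha and blocks every backdoor path.
No other singleton works — e.g. {lam} leaves P7 open — so {gamma} is the unique smallest valid adjustment set.

{gamma}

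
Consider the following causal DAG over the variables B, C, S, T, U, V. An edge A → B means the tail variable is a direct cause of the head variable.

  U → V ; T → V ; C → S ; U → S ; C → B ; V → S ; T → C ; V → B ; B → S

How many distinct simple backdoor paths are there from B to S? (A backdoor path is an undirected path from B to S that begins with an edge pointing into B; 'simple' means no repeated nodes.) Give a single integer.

A backdoor path from B to S is any simple undirected path whose first edge points into B (i.e. leaves B via a parent).
Parents of B: {C, V}.
Enumerating:
  P1: B <- V <- T -> C -> S
  P2: B <- V <- U -> S
  P3: B <- V -> S
  P4: B <- C <- T -> V <- U -> S
  P5: B <- C <- T -> V -> S
  P6: B <- C -> S
That exhausts the simple backdoor paths. Count: 6.

6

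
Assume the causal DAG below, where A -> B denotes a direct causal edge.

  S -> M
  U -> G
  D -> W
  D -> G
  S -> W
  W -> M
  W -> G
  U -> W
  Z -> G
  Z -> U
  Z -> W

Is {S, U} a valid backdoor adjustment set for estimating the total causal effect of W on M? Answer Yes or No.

Yes

Backdoor paths from W to M (paths whose first edge points into W):
  P1: W <- S -> M
Condition 1 (no descendant of W in the set): holds — descendants of W are {G, M}; none are in {S, U}.
Condition 2 (every backdoor path blocked by {S, U}):
  P1: blocked at fork node S ∈ conditioning set.
{S, U} satisfies the backdoor criterion.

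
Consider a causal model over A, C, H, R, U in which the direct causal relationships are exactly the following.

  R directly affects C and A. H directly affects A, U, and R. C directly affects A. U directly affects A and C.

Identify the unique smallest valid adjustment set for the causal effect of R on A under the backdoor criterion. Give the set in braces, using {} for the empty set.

Variables eligible for adjustment (non-descendants of R, excluding R and A): {H, U}.
Backdoor paths from R to A:
  P1: R <- H -> U -> C -> A
  P2: R <- H -> U -> A
  P3: R <- H -> A
The empty set is not sufficient: P1 (R <- H -> U -> C -> A) has no collider blocking it and no conditioned non-collider, so it is open.
Try {H}:
  P1: blocked at fork node H ∈ conditioning set.
  P2: blocked at fork node H ∈ conditioning set.
  P3: blocked at fork node H ∈ conditioning set.
{H} contains no descendant of R and blocks every backdoor path.
No other singleton works — e.g. {U} leaves P3 open — so {H} is the unique smallest valid adjustment set.

{H}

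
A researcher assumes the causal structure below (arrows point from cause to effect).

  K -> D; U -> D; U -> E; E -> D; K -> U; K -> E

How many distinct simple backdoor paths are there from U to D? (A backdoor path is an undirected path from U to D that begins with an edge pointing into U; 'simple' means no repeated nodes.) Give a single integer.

2

A backdoor path from U to D is any simple undirected path whose first edge points into U (i.e. leaves U via a parent).
Parents of U: {K}.
Enumerating:
  P1: U <- K -> E -> D
  P2: U <- K -> D
That exhausts the simple backdoor paths. Count: 2.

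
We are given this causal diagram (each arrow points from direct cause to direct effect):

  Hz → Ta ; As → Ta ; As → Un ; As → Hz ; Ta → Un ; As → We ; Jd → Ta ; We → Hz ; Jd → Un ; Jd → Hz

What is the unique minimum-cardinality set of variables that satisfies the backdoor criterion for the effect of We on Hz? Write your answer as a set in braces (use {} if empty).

Variables eligible for adjustment (non-descendants of We, excluding We and Hz): {As, Jd}.
Backdoor paths from We to Hz:
  P1: We <- As -> Hz
  P2: We <- As -> Ta <- Jd -> Hz
  P3: We <- As -> Ta <- Hz
  P4: We <- As -> Ta -> Un <- Jd -> Hz
  P5: We <- As -> Un <- Jd -> Hz
  P6: We <- As -> Un <- Jd -> Ta <- Hz
  P7: We <- As -> Un <- Ta <- Jd -> Hz
  P8: We <- As -> Un <- Ta <- Hz
The empty set is not sufficient: P1 (We <- As -> Hz) has no collider blocking it and no conditioned non-collider, so it is open.
Try {As}:
  P1: blocked at fork node As ∈ conditioning set.
  P2: blocked at fork node As ∈ conditioning set.
  P3: blocked at fork node As ∈ conditioning set.
  P4: blocked at fork node As ∈ conditioning set.
  P5: blocked at fork node As ∈ conditioning set.
  P6: blocked at fork node As ∈ conditioning set.
  P7: blocked at fork node As ∈ conditioning set.
  P8: blocked at fork node As ∈ conditioning set.
{As} contains no descendant of We and blocks every backdoor path.
No other singleton works — e.g. {Jd} leaves P1 open — so {As} is the unique smallest valid adjustment set.

{As}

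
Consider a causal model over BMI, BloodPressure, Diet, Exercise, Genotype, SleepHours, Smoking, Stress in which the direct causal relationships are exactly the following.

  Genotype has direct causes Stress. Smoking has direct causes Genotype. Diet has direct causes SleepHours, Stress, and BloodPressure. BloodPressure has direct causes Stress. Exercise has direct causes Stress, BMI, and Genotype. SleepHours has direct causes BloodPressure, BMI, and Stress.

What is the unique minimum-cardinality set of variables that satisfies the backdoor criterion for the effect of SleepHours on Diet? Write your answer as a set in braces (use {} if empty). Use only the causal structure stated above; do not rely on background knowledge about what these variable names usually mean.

{BloodPressure, Stress}

Variables eligible for adjustment (non-descendants of SleepHours, excluding SleepHours and Diet): {BMI, BloodPressure, Exercise, Genotype, Smoking, Stress}.
Backdoor paths from SleepHours to Diet:
  P1: SleepHours <- Stress -> BloodPressure -> Diet
  P2: SleepHours <- Stress -> Diet
  P3: SleepHours <- BMI -> Exercise <- Stress -> BloodPressure -> Diet
  P4: SleepHours <- BMI -> Exercise <- Stress -> Diet
  P5: SleepHours <- BMI -> Exercise <- Genotype <- Stress -> BloodPressure -> Diet
  P6: SleepHours <- BMI -> Exercise <- Genotype <- Stress -> Diet
  P7: SleepHours <- BloodPressure <- Stress -> Diet
  P8: SleepHours <- BloodPressure -> Diet
The empty set is not sufficient: P1 (SleepHours <- Stress -> BloodPressure -> Diet) has no collider blocking it and no conditioned non-collider, so it is open.
Try {BloodPressure, Stress}:
  P1: blocked at fork node Stress ∈ conditioning set.
  P2: blocked at fork node Stress ∈ conditioning set.
  P3: blocked at collider Exercise (neither it nor any descendant is in the conditioning set).
  P4: blocked at collider Exercise (neither it nor any descendant is in the conditioning set).
  P5: blocked at collider Exercise (neither it nor any descendant is in the conditioning set).
  P6: blocked at collider Exercise (neither it nor any descendant is in the conditioning set).
  P7: blocked at chain node BloodPressure ∈ conditioning set.
  P8: blocked at fork node BloodPressure ∈ conditioning set.
{BloodPressure, Stress} contains no descendant of SleepHours and blocks every backdoor path.
Every element of {BloodPressure, Stress} is needed (dropping BloodPressure leaves P8 open; dropping Stress leaves P2 open), so no proper subset is valid.
Among all size-2 subsets of the eligible variables, only {BloodPressure, Stress} blocks every backdoor path, so it is the unique smallest valid adjustment set.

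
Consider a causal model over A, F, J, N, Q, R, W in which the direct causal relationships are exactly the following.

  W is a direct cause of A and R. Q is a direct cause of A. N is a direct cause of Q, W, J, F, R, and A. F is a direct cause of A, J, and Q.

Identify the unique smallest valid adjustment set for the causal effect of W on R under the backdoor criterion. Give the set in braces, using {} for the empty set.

Variables eligible for adjustment (non-descendants of W, excluding W and R): {F, J, N, Q}.
Backdoor paths from W to R:
  P1: W <- N -> R
The empty set is not sufficient: P1 (W <- N -> R) has no collider blocking it and no conditioned non-collider, so it is open.
Try {N}:
  P1: blocked at fork node N ∈ conditioning set.
{N} contains no descendant of W and blocks every backdoor path.
No other singleton works — e.g. {F} leaves P1 open — so {N} is the unique smallest valid adjustment set.

{N}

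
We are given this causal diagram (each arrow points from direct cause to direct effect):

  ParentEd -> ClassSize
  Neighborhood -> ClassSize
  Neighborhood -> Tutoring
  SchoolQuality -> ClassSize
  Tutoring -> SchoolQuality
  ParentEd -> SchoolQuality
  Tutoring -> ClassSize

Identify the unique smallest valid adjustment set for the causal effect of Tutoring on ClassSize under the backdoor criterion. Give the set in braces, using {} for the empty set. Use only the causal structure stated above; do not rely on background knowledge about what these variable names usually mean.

Variables eligible for adjustment (non-descendants of Tutoring, excluding Tutoring and ClassSize): {Neighborhood, ParentEd}.
Backdoor paths from Tutoring to ClassSize:
  P1: Tutoring <- Neighborhood -> ClassSize
The empty set is not sufficient: P1 (Tutoring <- Neighborhood -> ClassSize) has no collider blocking it and no conditioned non-collider, so it is open.
Try {Neighborhood}:
  P1: blocked at fork node Neighborhood ∈ conditioning set.
{Neighborhood} contains no descendant of Tutoring and blocks every backdoor path.
No other singleton works — e.g. {ParentEd} leaves P1 open — so {Neighborhood} is the unique smallest valid adjustment set.

{Neighborhood}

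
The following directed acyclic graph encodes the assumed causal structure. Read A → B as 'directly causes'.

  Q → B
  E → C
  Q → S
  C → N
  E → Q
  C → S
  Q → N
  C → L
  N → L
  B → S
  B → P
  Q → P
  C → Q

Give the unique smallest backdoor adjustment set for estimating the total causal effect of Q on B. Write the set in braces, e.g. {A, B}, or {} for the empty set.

Variables eligible for adjustment (non-descendants of Q, excluding Q and B): {C, E}.
Backdoor paths from Q to B:
  P1: Q <- E -> C -> S <- B
  P2: Q <- C -> S <- B
Each backdoor path contains an unconditioned collider, so every path is already blocked with the empty conditioning set:
  P1: blocked at collider S (neither it nor any descendant is in the conditioning set).
  P2: blocked at collider S (neither it nor any descendant is in the conditioning set).
The empty set is therefore the unique smallest valid set.

{}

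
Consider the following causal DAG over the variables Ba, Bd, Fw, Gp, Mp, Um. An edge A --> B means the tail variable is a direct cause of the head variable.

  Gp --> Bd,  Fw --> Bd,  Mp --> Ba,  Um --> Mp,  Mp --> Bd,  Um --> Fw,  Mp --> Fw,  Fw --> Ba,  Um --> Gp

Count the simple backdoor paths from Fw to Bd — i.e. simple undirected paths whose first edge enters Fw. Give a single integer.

4

A backdoor path from Fw to Bd is any simple undirected path whose first edge points into Fw (i.e. leaves Fw via a parent).
Parents of Fw: {Mp, Um}.
Enumerating:
  P1: Fw <- Um -> Mp -> Bd
  P2: Fw <- Um -> Gp -> Bd
  P3: Fw <- Mp <- Um -> Gp -> Bd
  P4: Fw <- Mp -> Bd
That exhausts the simple backdoor paths. Count: 4.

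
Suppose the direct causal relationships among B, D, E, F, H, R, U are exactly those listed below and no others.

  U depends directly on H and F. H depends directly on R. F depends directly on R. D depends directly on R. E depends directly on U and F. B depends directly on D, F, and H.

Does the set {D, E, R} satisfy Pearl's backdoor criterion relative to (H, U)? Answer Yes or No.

No

Backdoor paths from H to U (paths whose first edge points into H):
  P1: H <- R -> D -> B <- F -> U
  P2: H <- R -> D -> B <- F -> E <- U
  P3: H <- R -> F -> U
  P4: H <- R -> F -> E <- U
Condition 1 (no descendant of H in the set): FAILS — E is a descendant of H.
Condition 2 (every backdoor path blocked by {D, E, R}):
  P1: blocked at fork node R ∈ conditioning set.
  P2: blocked at fork node R ∈ conditioning set.
  P3: blocked at fork node R ∈ conditioning set.
  P4: blocked at fork node R ∈ conditioning set.
{D, E, R} does not satisfy the backdoor criterion.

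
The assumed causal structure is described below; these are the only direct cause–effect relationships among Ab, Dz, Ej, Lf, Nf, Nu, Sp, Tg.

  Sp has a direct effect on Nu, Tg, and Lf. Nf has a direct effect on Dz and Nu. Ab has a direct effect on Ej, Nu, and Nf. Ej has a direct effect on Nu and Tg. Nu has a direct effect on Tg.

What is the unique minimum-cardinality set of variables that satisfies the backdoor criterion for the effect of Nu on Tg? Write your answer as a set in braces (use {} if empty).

{Ej, Sp}

Variables eligible for adjustment (non-descendants of Nu, excluding Nu and Tg): {Ab, Dz, Ej, Lf, Nf, Sp}.
Backdoor paths from Nu to Tg:
  P1: Nu <- Ab -> Ej -> Tg
  P2: Nu <- Sp -> Tg
  P3: Nu <- Nf <- Ab -> Ej -> Tg
  P4: Nu <- Ej -> Tg
The empty set is not sufficient: P1 (Nu <- Ab -> Ej -> Tg) has no collider blocking it and no conditioned non-collider, so it is open.
Try {Ej, Sp}:
  P1: blocked at chain node Ej ∈ conditioning set.
  P2: blocked at fork node Sp ∈ conditioning set.
  P3: blocked at chain node Ej ∈ conditioning set.
  P4: blocked at fork node Ej ∈ conditioning set.
{Ej, Sp} contains no descendant of Nu and blocks every backdoor path.
Every element of {Ej, Sp} is needed (dropping Ej leaves P1 open; dropping Sp leaves P2 open), so no proper subset is valid.
Among all size-2 subsets of the eligible variables, only {Ej, Sp} blocks every backdoor path, so it is the unique smallest valid adjustment set.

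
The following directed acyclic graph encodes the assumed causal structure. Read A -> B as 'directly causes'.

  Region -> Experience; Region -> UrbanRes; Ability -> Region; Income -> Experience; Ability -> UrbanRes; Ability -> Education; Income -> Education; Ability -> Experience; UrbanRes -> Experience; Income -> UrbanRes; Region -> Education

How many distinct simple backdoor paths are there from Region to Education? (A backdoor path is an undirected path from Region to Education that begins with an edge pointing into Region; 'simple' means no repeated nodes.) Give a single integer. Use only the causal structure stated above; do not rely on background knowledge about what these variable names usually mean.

5

A backdoor path from Region to Education is any simple undirected path whose first edge points into Region (i.e. leaves Region via a parent).
Parents of Region: {Ability}.
Enumerating:
  P1: Region <- Ability -> UrbanRes <- Income -> Education
  P2: Region <- Ability -> UrbanRes -> Experience <- Income -> Education
  P3: Region <- Ability -> Education
  P4: Region <- Ability -> Experience <- Income -> Education
  P5: Region <- Ability -> Experience <- UrbanRes <- Income -> Education
That exhausts the simple backdoor paths. Count: 5.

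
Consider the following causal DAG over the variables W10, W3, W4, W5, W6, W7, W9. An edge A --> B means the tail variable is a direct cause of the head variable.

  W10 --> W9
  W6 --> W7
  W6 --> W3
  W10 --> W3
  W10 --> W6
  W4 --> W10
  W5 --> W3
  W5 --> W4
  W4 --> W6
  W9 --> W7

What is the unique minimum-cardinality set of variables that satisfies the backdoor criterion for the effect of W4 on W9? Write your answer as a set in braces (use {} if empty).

{}

Variables eligible for adjustment (non-descendants of W4, excluding W4 and W9): {W5}.
Backdoor paths from W4 to W9:
  P1: W4 <- W5 -> W3 <- W10 -> W9
  P2: W4 <- W5 -> W3 <- W10 -> W6 -> W7 <- W9
  P3: W4 <- W5 -> W3 <- W6 <- W10 -> W9
  P4: W4 <- W5 -> W3 <- W6 -> W7 <- W9
Each backdoor path contains an unconditioned collider, so every path is already blocked with the empty conditioning set:
  P1: blocked at collider W3 (neither it nor any descendant is in the conditioning set).
  P2: blocked at collider W3 (neither it nor any descendant is in the conditioning set).
  P3: blocked at collider W3 (neither it nor any descendant is in the conditioning set).
  P4: blocked at collider W3 (neither it nor any descendant is in the conditioning set).
The empty set is therefore the unique smallest valid set.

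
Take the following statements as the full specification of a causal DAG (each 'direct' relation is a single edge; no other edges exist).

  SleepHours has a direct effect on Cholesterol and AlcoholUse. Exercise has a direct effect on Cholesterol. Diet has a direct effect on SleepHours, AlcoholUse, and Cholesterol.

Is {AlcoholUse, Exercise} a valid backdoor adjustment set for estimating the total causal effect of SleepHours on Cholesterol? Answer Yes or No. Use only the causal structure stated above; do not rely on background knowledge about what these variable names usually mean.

No

Backdoor paths from SleepHours to Cholesterol (paths whose first edge points into SleepHours):
  P1: SleepHours <- Diet -> Cholesterol
Condition 1 (no descendant of SleepHours in the set): FAILS — AlcoholUse is a descendant of SleepHours.
Condition 2 (every backdoor path blocked by {AlcoholUse, Exercise}):
  P1: open — no interior node is in the conditioning set.
{AlcoholUse, Exercise} does not satisfy the backdoor criterion.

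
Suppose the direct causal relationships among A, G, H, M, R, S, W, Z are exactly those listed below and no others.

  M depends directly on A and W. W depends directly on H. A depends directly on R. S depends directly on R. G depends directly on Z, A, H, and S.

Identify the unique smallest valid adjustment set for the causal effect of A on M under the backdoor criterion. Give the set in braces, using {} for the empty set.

{}

Variables eligible for adjustment (non-descendants of A, excluding A and M): {H, R, S, W, Z}.
Backdoor paths from A to M:
  P1: A <- R -> S -> G <- H -> W -> M
Each backdoor path contains an unconditioned collider, so every path is already blocked with the empty conditioning set:
  P1: blocked at collider G (neither it nor any descendant is in the conditioning set).
The empty set is therefore the unique smallest valid set.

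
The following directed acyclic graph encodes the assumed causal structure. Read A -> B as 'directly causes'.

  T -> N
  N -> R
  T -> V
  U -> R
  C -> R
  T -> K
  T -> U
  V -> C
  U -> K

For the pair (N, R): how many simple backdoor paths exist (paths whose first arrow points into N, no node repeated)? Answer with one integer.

A backdoor path from N to R is any simple undirected path whose first edge points into N (i.e. leaves N via a parent).
Parents of N: {T}.
Enumerating:
  P1: N <- T -> V -> C -> R
  P2: N <- T -> U -> R
  P3: N <- T -> K <- U -> R
That exhausts the simple backdoor paths. Count: 3.

3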